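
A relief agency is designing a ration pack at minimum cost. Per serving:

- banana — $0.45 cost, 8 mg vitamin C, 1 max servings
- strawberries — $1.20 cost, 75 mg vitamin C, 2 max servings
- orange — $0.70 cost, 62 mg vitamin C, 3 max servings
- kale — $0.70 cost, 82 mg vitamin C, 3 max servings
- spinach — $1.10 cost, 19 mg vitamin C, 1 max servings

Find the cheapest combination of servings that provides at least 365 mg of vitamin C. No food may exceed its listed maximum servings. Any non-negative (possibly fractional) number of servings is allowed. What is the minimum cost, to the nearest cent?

Cost per mg of vitamin C: kale $0.0085, orange $0.0113, strawberries $0.0160, banana $0.0563, spinach $0.0579.
Take 3 servings of kale: +246.0 mg vitamin C for $2.10 (total $2.10, still need 119.0 mg).
Take 1.919 servings of orange: +119.0 mg vitamin C for $1.34 (total $3.44, still need 0.0 mg).
Greedy by cheapest-per-mg is optimal for a single linear constraint, so the minimum cost is $3.44.

$3.44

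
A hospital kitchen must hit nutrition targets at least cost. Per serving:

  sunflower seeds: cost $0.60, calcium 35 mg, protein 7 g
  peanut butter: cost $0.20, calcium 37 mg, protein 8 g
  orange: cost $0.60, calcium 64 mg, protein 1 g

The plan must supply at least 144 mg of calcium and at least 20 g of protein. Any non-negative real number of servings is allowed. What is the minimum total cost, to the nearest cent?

sunflower seeds only: max(144/35, 20/7) = 4.114 servings → $2.47.
peanut butter only: max(144/37, 20/8) = 3.892 servings → $0.78.
orange only: max(144/64, 20/1) = 20 servings → $12.00.
sunflower seeds + peanut butter: the both-tight solution has a negative serving — not a feasible corner.
sunflower seeds + orange with both tight: 2.751 servings and 0.7458 servings → $2.10.
peanut butter + orange with both tight: 2.392 servings and 0.8674 servings → $1.00.
Cheapest feasible corner: $0.78.

$0.78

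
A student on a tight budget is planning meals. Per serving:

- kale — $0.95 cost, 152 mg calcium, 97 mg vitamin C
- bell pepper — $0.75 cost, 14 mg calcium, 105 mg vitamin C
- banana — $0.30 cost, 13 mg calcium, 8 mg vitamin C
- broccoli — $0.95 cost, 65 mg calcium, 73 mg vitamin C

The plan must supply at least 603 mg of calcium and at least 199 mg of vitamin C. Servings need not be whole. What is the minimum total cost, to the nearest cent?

$3.77

At the optimum either one food covers both requirements or two foods hit both targets exactly; no other combination can be cheaper.
kale only: max(603/152, 199/97) = 3.967 servings → $3.77.
bell pepper only: max(603/14, 199/105) = 43.07 servings → $32.30.
banana only: max(603/13, 199/8) = 46.38 servings → $13.92.
broccoli only: max(603/65, 199/73) = 9.277 servings → $8.81.
kale + bell pepper: the both-tight solution has a negative serving — not a feasible corner.
kale + banana: intersection lies outside the first quadrant.
kale + broccoli: intersection lies outside the first quadrant.
bell pepper + banana: the both-tight solution has a negative serving — not a feasible corner.
bell pepper + broccoli: the both-tight solution has a negative serving — not a feasible corner.
banana + broccoli: the both-tight solution has a negative serving — not a feasible corner.
Cheapest feasible corner: $3.77.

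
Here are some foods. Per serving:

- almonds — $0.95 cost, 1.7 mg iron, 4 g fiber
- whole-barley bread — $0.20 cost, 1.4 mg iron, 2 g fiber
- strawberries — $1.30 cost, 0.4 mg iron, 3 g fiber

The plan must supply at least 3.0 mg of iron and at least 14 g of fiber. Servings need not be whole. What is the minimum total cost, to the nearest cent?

$1.40

almonds only: max(3.0/1.7, 14/4) = 3.5 servings → $3.33.
whole-barley bread only: max(3.0/1.4, 14/2) = 7 servings → $1.40.
strawberries only: max(3.0/0.4, 14/3) = 7.5 servings → $9.75.
almonds + whole-barley bread: intersection lies outside the first quadrant.
almonds + strawberries with both tight: 0.9714 servings and 3.371 servings → $5.31.
whole-barley bread + strawberries with both tight: 1 serving and 4 servings → $5.40.
So the least-cost plan costs $1.40.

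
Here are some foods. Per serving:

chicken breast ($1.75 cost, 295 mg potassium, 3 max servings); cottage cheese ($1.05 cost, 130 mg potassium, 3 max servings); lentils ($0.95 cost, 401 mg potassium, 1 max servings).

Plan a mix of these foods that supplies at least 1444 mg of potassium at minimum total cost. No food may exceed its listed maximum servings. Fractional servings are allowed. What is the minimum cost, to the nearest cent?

Cost per mg of potassium: lentils $0.0024, chicken breast $0.0059, cottage cheese $0.0081.
Take 1 serving of lentils: +401.0 mg potassium for $0.95 (total $0.95, still need 1043.0 mg).
Take 3 servings of chicken breast: +885.0 mg potassium for $5.25 (total $6.20, still need 158.0 mg).
Take 1.215 servings of cottage cheese: +158.0 mg potassium for $1.28 (total $7.48, still need 0.0 mg).
Filling from the cheapest source first is optimal under one linear minimum: $7.48.

$7.48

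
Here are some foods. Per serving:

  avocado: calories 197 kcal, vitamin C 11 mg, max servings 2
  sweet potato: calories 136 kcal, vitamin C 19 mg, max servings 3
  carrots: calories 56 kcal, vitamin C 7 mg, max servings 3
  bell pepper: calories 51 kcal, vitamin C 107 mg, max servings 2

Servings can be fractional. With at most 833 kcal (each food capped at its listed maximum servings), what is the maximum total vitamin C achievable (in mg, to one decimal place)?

Vitamin C per kcal: bell pepper 2.098, sweet potato 0.1397, carrots 0.125, avocado 0.05584.
Take 2 servings of bell pepper: uses 102 kcal, +214.0 mg vitamin C (running total 214.0 mg).
Take 3 servings of sweet potato: uses 408 kcal, +57.0 mg vitamin C (running total 271.0 mg).
Take 3 servings of carrots: uses 168 kcal, +21.0 mg vitamin C (running total 292.0 mg).
Take 0.7868 servings of avocado: uses 155 kcal, +8.7 mg vitamin C (running total 300.7 mg).
Filling greedily by vitamin C-per-kcal is optimal for one linear limit, giving 300.7 mg.

300.7 mg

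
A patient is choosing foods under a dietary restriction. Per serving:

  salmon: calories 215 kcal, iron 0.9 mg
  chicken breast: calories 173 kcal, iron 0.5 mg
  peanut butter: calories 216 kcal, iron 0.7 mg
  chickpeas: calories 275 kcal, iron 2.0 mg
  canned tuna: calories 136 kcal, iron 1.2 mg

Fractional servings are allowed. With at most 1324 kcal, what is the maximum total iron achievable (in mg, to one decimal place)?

Iron per kcal: canned tuna 0.008824, chickpeas 0.007273, salmon 0.004186, peanut butter 0.003241, chicken breast 0.00289.
With no serving limits, spend the whole calories allowance on canned tuna: 1324 kcal / 136 kcal × 1.2 mg = 11.7 mg.

11.7 mg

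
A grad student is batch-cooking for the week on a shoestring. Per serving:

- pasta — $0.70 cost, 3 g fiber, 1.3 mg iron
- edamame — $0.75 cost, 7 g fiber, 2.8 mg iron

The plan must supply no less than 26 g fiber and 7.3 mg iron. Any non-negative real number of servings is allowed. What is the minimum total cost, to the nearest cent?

At the optimum either one food covers both requirements or two foods hit both targets exactly; no other combination can be cheaper.
pasta only: max(26/3, 7.3/1.3) = 8.667 servings → $6.07.
edamame only: max(26/7, 7.3/2.8) = 3.714 servings → $2.79.
pasta + edamame: intersection lies outside the first quadrant.
So the least-cost plan costs $2.79.

$2.79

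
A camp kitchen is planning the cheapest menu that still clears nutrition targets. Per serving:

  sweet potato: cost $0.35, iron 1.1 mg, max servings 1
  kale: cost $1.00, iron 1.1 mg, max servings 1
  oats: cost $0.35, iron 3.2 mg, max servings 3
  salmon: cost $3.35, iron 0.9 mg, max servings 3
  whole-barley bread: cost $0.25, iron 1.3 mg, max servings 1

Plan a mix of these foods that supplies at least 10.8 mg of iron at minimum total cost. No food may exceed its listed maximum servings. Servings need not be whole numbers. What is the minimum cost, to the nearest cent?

Cost per mg of iron: oats $0.1094, whole-barley bread $0.1923, sweet potato $0.3182, kale $0.9091, salmon $3.7222.
Take 3 servings of oats: +9.6 mg iron for $1.05 (total $1.05, still need 1.2 mg).
Take 0.9231 servings of whole-barley bread: +1.2 mg iron for $0.23 (total $1.28, still need 0.0 mg).
Greedy by cheapest-per-mg is optimal for a single linear constraint, so the minimum cost is $1.28.

$1.28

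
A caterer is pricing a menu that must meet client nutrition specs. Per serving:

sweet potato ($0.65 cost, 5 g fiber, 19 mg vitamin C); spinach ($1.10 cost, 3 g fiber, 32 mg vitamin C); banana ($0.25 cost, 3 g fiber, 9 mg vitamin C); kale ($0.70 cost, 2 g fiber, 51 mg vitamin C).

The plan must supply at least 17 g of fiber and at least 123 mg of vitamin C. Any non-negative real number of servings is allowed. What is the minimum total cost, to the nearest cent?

$2.27

The cheapest plan sits at a corner of the feasible region — with two constraints it uses at most two foods.
sweet potato only: max(17/5, 123/19) = 6.474 servings → $4.21.
spinach only: max(17/3, 123/32) = 5.667 servings → $6.23.
banana only: max(17/3, 123/9) = 13.67 servings → $3.42.
kale only: max(17/2, 123/51) = 8.5 servings → $5.95.
sweet potato + spinach with both tight: 1.699 servings and 2.835 servings → $4.22.
sweet potato + banana: the both-tight solution has a negative serving — not a feasible corner.
sweet potato + kale with both tight: 2.862 servings and 1.346 servings → $2.80.
spinach + banana with both tight: 3.13 servings and 2.536 servings → $4.08.
spinach + kale: intersection lies outside the first quadrant.
banana + kale with both tight: 4.6 servings and 1.6 servings → $2.27.
The minimum over all feasible corners is $2.27.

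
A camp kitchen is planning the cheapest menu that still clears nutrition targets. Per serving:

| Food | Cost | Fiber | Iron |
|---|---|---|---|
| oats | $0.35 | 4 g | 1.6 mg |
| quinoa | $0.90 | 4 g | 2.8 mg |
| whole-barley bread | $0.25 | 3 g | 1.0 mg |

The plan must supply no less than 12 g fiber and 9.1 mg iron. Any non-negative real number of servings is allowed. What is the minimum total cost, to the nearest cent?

oats only: max(12/4, 9.1/1.6) = 5.688 servings → $1.99.
quinoa only: max(12/4, 9.1/2.8) = 3.25 servings → $2.92.
whole-barley bread only: max(12/3, 9.1/1.0) = 9.1 servings → $2.27.
oats + quinoa: the both-tight solution has a negative serving — not a feasible corner.
oats + whole-barley bread with both targets exact would need a negative amount; discard.
quinoa + whole-barley bread: intersection lies outside the first quadrant.
The minimum over all feasible corners is $1.99.

$1.99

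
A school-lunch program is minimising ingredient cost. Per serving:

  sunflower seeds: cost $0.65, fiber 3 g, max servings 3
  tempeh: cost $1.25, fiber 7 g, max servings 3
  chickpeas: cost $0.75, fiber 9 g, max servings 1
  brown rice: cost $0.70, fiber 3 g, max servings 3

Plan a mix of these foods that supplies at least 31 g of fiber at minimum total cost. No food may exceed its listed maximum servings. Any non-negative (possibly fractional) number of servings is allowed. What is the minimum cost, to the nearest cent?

$4.72

Cost per g of fiber: chickpeas $0.0833, tempeh $0.1786, sunflower seeds $0.2167, brown rice $0.2333.
Take 1 serving of chickpeas: +9.0 g fiber for $0.75 (total $0.75, still need 22.0 g).
Take 3 servings of tempeh: +21.0 g fiber for $3.75 (total $4.50, still need 1.0 g).
Take 0.3333 servings of sunflower seeds: +1.0 g fiber for $0.22 (total $4.72, still need 0.0 g).
Filling from the cheapest source first is optimal under one linear minimum: $4.72.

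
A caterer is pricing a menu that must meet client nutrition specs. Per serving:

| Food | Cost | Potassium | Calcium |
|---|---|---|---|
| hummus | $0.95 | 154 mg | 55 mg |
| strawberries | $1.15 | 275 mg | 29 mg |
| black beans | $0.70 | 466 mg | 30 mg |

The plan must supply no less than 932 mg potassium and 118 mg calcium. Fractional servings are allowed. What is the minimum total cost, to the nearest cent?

$2.32

At the optimum either one food covers both requirements or two foods hit both targets exactly; no other combination can be cheaper.
hummus only: max(932/154, 118/55) = 6.052 servings → $5.75.
strawberries only: max(932/275, 118/29) = 4.069 servings → $4.68.
black beans only: max(932/466, 118/30) = 3.933 servings → $2.75.
hummus + strawberries with both tight: 0.5087 servings and 3.104 servings → $4.05.
hummus + black beans with both tight: 1.286 servings and 1.575 servings → $2.32.
strawberries + black beans: intersection lies outside the first quadrant.
So the least-cost plan costs $2.32.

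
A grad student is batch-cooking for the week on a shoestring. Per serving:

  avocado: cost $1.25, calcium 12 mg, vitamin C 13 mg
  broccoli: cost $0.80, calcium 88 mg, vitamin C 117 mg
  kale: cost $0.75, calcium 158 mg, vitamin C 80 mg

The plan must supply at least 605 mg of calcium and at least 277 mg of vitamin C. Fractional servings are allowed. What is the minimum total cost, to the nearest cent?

$2.87

Minimising a linear cost over {calcium ≥ 605, vitamin C ≥ 277, servings ≥ 0} — the optimum is at a vertex, using one or two foods.
avocado only: max(605/12, 277/13) = 50.42 servings → $63.02.
broccoli only: max(605/88, 277/117) = 6.875 servings → $5.50.
kale only: max(605/158, 277/80) = 3.829 servings → $2.87.
avocado + broccoli: intersection lies outside the first quadrant.
avocado + kale with both targets exact would need a negative amount; discard.
broccoli + kale: intersection lies outside the first quadrant.
Cheapest feasible corner: $2.87.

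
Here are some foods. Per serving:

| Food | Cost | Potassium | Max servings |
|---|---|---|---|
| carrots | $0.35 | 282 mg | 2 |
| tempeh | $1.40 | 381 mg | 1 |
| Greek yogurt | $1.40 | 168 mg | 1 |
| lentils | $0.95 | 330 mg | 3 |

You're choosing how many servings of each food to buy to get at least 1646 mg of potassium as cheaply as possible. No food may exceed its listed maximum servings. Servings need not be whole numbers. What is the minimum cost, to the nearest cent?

$3.89

Cost per mg of potassium: carrots $0.0012, lentils $0.0029, tempeh $0.0037, Greek yogurt $0.0083.
Take 2 servings of carrots: +564.0 mg potassium for $0.70 (total $0.70, still need 1082.0 mg).
Take 3 servings of lentils: +990.0 mg potassium for $2.85 (total $3.55, still need 92.0 mg).
Take 0.2415 servings of tempeh: +92.0 mg potassium for $0.34 (total $3.89, still need 0.0 mg).
Greedy by cheapest-per-mg is optimal for a single linear constraint, so the minimum cost is $3.89.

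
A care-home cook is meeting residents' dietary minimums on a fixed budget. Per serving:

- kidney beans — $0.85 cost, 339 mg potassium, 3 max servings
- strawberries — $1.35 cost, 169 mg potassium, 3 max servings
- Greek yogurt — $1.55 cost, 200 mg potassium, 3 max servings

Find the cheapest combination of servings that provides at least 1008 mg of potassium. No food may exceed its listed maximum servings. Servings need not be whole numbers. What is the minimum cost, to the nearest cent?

$2.53

Cost per mg of potassium: kidney beans $0.0025, Greek yogurt $0.0077, strawberries $0.0080.
Take 2.973 servings of kidney beans: +1008.0 mg potassium for $2.53 (total $2.53, still need 0.0 mg).
Greedy by cheapest-per-mg is optimal for a single linear constraint, so the minimum cost is $2.53.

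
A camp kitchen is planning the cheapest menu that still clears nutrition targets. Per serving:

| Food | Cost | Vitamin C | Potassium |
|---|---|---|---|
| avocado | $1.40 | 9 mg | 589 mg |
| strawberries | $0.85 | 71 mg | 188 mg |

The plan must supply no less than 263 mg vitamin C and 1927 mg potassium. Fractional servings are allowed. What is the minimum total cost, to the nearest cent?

$5.96

For a min-cost LP with two ≥-constraints, a basic feasible solution has at most two positive variables.
avocado only: max(263/9, 1927/589) = 29.22 servings → $40.91.
strawberries only: max(263/71, 1927/188) = 10.25 servings → $8.71.
avocado + strawberries with both tight: 2.177 servings and 3.428 servings → $5.96.
So the least-cost plan costs $5.96.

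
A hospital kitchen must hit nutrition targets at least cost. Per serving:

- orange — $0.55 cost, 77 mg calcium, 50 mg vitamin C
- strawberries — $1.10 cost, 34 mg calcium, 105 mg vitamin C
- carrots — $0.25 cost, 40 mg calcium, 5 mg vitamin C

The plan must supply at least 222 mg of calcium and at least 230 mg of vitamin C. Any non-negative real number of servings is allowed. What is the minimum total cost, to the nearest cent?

Compare the cost at each extreme point of the feasible region.
orange only: max(222/77, 230/50) = 4.6 servings → $2.53.
strawberries only: max(222/34, 230/105) = 6.529 servings → $7.18.
carrots only: max(222/40, 230/5) = 46 servings → $11.50.
orange + strawberries with both tight: 2.426 servings and 1.035 servings → $2.47.
orange + carrots: intersection lies outside the first quadrant.
strawberries + carrots with both tight: 2.007 servings and 3.844 servings → $3.17.
So the least-cost plan costs $2.47.

$2.47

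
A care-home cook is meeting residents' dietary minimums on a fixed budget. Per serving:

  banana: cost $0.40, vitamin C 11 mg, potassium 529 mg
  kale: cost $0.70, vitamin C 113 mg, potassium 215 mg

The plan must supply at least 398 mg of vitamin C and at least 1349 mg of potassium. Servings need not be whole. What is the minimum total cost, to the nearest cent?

This is a tiny linear program; its minimum lies at a vertex of the feasible set. List the vertices and price them.
banana only: max(398/11, 1349/529) = 36.18 servings → $14.47.
kale only: max(398/113, 1349/215) = 6.274 servings → $4.39.
banana + kale with both tight: 1.165 servings and 3.409 servings → $2.85.
The minimum over all feasible corners is $2.85.

$2.85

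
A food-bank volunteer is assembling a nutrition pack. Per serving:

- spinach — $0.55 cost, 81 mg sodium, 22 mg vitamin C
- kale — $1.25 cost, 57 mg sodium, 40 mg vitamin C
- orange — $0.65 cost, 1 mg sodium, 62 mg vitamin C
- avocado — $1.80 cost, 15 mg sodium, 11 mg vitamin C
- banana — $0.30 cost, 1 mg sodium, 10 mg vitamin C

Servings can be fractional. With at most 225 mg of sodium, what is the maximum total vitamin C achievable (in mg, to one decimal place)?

13950.0 mg

Vitamin C per mg sodium: orange 62, banana 10, avocado 0.7333, kale 0.7018, spinach 0.2716.
With no serving limits, spend the whole sodium allowance on orange: 225 mg / 1 mg × 62 mg = 13950.0 mg.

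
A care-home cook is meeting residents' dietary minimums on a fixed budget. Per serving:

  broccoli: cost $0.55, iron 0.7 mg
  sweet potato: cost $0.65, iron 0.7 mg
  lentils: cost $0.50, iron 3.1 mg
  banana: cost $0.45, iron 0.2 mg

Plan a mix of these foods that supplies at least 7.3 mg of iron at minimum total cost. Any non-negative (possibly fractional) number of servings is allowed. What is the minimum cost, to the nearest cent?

Cost per mg of iron: lentils $0.1613, broccoli $0.7857, sweet potato $0.9286, banana $2.2500.
With no serving limits, use only lentils: 7.3 mg / 3.1 mg = 2.355 servings × $0.50 = $1.18.

$1.18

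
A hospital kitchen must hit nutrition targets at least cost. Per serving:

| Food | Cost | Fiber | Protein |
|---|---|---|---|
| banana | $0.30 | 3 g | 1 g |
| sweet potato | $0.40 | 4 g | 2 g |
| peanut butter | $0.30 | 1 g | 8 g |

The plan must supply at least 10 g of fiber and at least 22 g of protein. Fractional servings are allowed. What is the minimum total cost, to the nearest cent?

$1.45

Two binding constraints pin down two serving amounts, so the optimal mix uses at most two foods. The candidates are each food alone (scaled to the tighter of fiber/protein) and each pair with both constraints tight.
banana only: max(10/3, 22/1) = 22 servings → $6.60.
sweet potato only: max(10/4, 22/2) = 11 servings → $4.40.
peanut butter only: max(10/1, 22/8) = 10 servings → $3.00.
banana + sweet potato with both targets exact would need a negative amount; discard.
banana + peanut butter with both tight: 2.522 servings and 2.435 servings → $1.49.
sweet potato + peanut butter with both tight: 1.933 servings and 2.267 servings → $1.45.
The minimum over all feasible corners is $1.45.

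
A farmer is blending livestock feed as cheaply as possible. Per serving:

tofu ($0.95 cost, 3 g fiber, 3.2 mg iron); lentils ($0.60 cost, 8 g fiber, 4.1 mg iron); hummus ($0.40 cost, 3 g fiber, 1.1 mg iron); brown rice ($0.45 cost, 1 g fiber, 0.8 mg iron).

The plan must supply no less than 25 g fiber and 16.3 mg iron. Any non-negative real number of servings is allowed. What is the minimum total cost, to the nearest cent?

The cheapest plan sits at a corner of the feasible region — with two constraints it uses at most two foods.
tofu only: max(25/3, 16.3/3.2) = 8.333 servings → $7.92.
lentils only: max(25/8, 16.3/4.1) = 3.976 servings → $2.39.
hummus only: max(25/3, 16.3/1.1) = 14.82 servings → $5.93.
brown rice only: max(25/1, 16.3/0.8) = 25 servings → $11.25.
tofu + lentils with both tight: 2.098 servings and 2.338 servings → $3.40.
tofu + hummus with both tight: 3.397 servings and 4.937 servings → $5.20.
tofu + brown rice: intersection lies outside the first quadrant.
lentils + hummus: the both-tight solution has a negative serving — not a feasible corner.
lentils + brown rice with both tight: 1.609 servings and 12.13 servings → $6.42.
hummus + brown rice with both tight: 2.846 servings and 16.46 servings → $8.55.
So the least-cost plan costs $2.39.

$2.39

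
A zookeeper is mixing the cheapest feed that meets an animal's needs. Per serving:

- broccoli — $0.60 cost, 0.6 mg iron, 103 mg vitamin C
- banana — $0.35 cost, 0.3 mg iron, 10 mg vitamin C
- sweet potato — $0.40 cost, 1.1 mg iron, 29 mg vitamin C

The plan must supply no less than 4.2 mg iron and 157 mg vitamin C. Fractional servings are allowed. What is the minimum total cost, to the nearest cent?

$1.73

At the optimum either one food covers both requirements or two foods hit both targets exactly; no other combination can be cheaper.
broccoli only: max(4.2/0.6, 157/103) = 7 servings → $4.20.
banana only: max(4.2/0.3, 157/10) = 15.7 servings → $5.50.
sweet potato only: max(4.2/1.1, 157/29) = 5.414 servings → $2.17.
broccoli + banana with both tight: 0.2048 servings and 13.59 servings → $4.88.
broccoli + sweet potato with both tight: 0.5308 servings and 3.529 servings → $1.73.
banana + sweet potato: intersection lies outside the first quadrant.
Cheapest feasible corner: $1.73.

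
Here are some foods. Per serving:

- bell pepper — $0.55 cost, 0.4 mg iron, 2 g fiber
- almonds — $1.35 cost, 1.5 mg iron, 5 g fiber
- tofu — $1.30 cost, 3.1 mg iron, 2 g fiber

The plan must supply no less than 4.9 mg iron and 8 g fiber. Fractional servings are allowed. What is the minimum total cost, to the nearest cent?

$2.92

bell pepper only: max(4.9/0.4, 8/2) = 12.25 servings → $6.74.
almonds only: max(4.9/1.5, 8/5) = 3.267 servings → $4.41.
tofu only: max(4.9/3.1, 8/2) = 4 servings → $5.20.
bell pepper + almonds: the both-tight solution has a negative serving — not a feasible corner.
bell pepper + tofu with both tight: 2.778 servings and 1.222 servings → $3.12.
almonds + tofu with both tight: 1.2 servings and 1 serving → $2.92.
The minimum over all feasible corners is $2.92.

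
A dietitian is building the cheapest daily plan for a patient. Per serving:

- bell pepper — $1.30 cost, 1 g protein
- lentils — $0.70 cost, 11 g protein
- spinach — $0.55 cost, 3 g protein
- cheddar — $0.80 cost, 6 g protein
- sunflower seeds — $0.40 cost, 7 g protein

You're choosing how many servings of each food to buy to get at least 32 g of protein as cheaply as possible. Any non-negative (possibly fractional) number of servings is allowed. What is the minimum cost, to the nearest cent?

$1.83

Cost per g of protein: sunflower seeds $0.0571, lentils $0.0636, cheddar $0.1333, spinach $0.1833, bell pepper $1.3000.
With no serving limits, use only sunflower seeds: 32 g / 7 g = 4.571 servings × $0.40 = $1.83.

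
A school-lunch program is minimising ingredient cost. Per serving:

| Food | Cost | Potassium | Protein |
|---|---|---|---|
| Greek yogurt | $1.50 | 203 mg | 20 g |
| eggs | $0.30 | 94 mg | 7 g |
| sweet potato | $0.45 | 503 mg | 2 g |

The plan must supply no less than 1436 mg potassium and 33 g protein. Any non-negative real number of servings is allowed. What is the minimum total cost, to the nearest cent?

This is a tiny linear program; its minimum lies at a vertex of the feasible set. List the vertices and price them.
Greek yogurt only: max(1436/203, 33/20) = 7.074 servings → $10.61.
eggs only: max(1436/94, 33/7) = 15.28 servings → $4.58.
sweet potato only: max(1436/503, 33/2) = 16.5 servings → $7.42.
Greek yogurt + eggs: intersection lies outside the first quadrant.
Greek yogurt + sweet potato with both tight: 1.422 servings and 2.281 servings → $3.16.
eggs + sweet potato with both tight: 4.119 servings and 2.085 servings → $2.17.
Cheapest feasible corner: $2.17.

$2.17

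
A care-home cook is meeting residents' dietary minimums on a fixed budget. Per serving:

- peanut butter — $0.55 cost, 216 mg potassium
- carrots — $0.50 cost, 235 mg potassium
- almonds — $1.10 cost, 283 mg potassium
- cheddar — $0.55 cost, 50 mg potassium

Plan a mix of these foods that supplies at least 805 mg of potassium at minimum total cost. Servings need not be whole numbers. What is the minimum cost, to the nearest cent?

$1.71

Cost per mg of potassium: carrots $0.0021, peanut butter $0.0025, almonds $0.0039, cheddar $0.0110.
With no serving limits, use only carrots: 805 mg / 235 mg = 3.426 servings × $0.50 = $1.71.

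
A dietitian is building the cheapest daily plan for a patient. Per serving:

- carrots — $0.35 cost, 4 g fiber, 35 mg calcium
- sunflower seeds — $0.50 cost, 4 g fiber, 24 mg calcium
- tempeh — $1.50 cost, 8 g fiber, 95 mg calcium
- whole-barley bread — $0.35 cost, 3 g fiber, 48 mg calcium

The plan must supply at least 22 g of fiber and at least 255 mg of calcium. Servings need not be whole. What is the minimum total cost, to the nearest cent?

$2.18

This is a tiny linear program; its minimum lies at a vertex of the feasible set. List the vertices and price them.
carrots only: max(22/4, 255/35) = 7.286 servings → $2.55.
sunflower seeds only: max(22/4, 255/24) = 10.62 servings → $5.31.
tempeh only: max(22/8, 255/95) = 2.75 servings → $4.12.
whole-barley bread only: max(22/3, 255/48) = 7.333 servings → $2.57.
carrots + sunflower seeds with both targets exact would need a negative amount; discard.
carrots + tempeh with both tight: 0.5 servings and 2.5 servings → $3.92.
carrots + whole-barley bread with both tight: 3.345 servings and 2.874 servings → $2.18.
sunflower seeds + tempeh with both tight: 0.266 servings and 2.617 servings → $4.06.
sunflower seeds + whole-barley bread with both tight: 2.425 servings and 4.1 servings → $2.65.
tempeh + whole-barley bread: the both-tight solution has a negative serving — not a feasible corner.
Cheapest feasible corner: $2.18.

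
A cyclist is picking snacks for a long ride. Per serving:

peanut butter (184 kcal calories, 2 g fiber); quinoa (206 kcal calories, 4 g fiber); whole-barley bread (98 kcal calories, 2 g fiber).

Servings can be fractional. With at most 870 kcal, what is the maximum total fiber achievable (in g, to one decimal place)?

17.8 g

Fiber per kcal: whole-barley bread 0.02041, quinoa 0.01942, peanut butter 0.01087.
With no serving limits, spend the whole calories allowance on whole-barley bread: 870 kcal / 98 kcal × 2 g = 17.8 g.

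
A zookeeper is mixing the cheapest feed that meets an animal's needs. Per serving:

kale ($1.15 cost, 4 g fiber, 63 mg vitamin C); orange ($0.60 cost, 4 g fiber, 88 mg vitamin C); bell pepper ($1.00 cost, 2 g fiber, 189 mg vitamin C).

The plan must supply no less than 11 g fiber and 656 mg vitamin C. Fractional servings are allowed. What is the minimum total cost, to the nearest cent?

At the optimum either one food covers both requirements or two foods hit both targets exactly; no other combination can be cheaper.
kale only: max(11/4, 656/63) = 10.41 servings → $11.97.
orange only: max(11/4, 656/88) = 7.455 servings → $4.47.
bell pepper only: max(11/2, 656/189) = 5.5 servings → $5.50.
kale + orange with both targets exact would need a negative amount; discard.
kale + bell pepper with both tight: 1.217 servings and 3.065 servings → $4.47.
orange + bell pepper with both tight: 1.322 servings and 2.855 servings → $3.65.
Cheapest feasible corner: $3.65.

$3.65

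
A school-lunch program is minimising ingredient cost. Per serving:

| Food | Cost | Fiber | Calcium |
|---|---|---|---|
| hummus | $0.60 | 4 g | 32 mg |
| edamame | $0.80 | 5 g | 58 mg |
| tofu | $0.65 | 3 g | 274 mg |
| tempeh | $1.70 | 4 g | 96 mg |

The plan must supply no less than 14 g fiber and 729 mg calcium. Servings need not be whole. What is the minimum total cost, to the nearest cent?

With two linear requirements the optimum uses one or two foods; enumerate the corners.
hummus only: max(14/4, 729/32) = 22.78 servings → $13.67.
edamame only: max(14/5, 729/58) = 12.57 servings → $10.06.
tofu only: max(14/3, 729/274) = 4.667 servings → $3.03.
tempeh only: max(14/4, 729/96) = 7.594 servings → $12.91.
hummus + edamame with both targets exact would need a negative amount; discard.
hummus + tofu with both tight: 1.649 servings and 2.468 servings → $2.59.
hummus + tempeh with both targets exact would need a negative amount; discard.
edamame + tofu with both tight: 1.379 servings and 2.369 servings → $2.64.
edamame + tempeh: intersection lies outside the first quadrant.
tofu + tempeh with both tight: 1.946 servings and 2.041 servings → $4.73.
So the least-cost plan costs $2.59.

$2.59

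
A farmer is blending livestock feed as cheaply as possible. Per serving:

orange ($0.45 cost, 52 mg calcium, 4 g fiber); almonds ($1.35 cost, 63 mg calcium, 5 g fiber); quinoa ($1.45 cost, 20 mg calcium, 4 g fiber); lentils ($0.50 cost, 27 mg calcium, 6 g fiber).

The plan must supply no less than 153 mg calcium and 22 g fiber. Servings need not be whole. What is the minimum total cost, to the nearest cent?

$2.02

For a min-cost LP with two ≥-constraints, a basic feasible solution has at most two positive variables.
orange only: max(153/52, 22/4) = 5.5 servings → $2.48.
almonds only: max(153/63, 22/5) = 4.4 servings → $5.94.
quinoa only: max(153/20, 22/4) = 7.65 servings → $11.09.
lentils only: max(153/27, 22/6) = 5.667 servings → $2.83.
orange + almonds: the both-tight solution has a negative serving — not a feasible corner.
orange + quinoa with both tight: 1.344 servings and 4.156 servings → $6.63.
orange + lentils with both tight: 1.588 servings and 2.608 servings → $2.02.
almonds + quinoa with both tight: 1.132 servings and 4.086 servings → $7.45.
almonds + lentils with both tight: 1.333 servings and 2.556 servings → $3.08.
quinoa + lentils with both targets exact would need a negative amount; discard.
Cheapest feasible corner: $2.02.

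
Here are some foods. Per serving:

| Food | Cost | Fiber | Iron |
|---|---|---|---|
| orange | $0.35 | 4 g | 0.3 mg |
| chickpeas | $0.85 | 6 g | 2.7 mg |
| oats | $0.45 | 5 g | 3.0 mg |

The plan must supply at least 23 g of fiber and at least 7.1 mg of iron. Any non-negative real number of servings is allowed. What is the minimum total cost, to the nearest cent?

Compare the cost at each extreme point of the feasible region.
orange only: max(23/4, 7.1/0.3) = 23.67 servings → $8.28.
chickpeas only: max(23/6, 7.1/2.7) = 3.833 servings → $3.26.
oats only: max(23/5, 7.1/3.0) = 4.6 servings → $2.07.
orange + chickpeas with both tight: 2.167 servings and 2.389 servings → $2.79.
orange + oats with both tight: 3.19 servings and 2.048 servings → $2.04.
chickpeas + oats with both targets exact would need a negative amount; discard.
Cheapest feasible corner: $2.04.

$2.04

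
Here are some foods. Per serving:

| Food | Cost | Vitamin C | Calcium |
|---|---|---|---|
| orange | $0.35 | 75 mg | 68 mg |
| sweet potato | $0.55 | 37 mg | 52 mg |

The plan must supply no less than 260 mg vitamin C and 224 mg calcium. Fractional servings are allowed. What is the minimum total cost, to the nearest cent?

This is a tiny linear program; its minimum lies at a vertex of the feasible set. List the vertices and price them.
orange only: max(260/75, 224/68) = 3.467 servings → $1.21.
sweet potato only: max(260/37, 224/52) = 7.027 servings → $3.86.
orange + sweet potato with both targets exact would need a negative amount; discard.
So the least-cost plan costs $1.21.

$1.21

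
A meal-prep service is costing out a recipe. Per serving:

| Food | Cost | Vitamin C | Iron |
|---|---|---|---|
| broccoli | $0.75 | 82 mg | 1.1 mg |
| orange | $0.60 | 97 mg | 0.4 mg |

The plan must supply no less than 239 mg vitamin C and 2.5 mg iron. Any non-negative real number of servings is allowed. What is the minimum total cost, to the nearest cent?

$1.96

This is a tiny linear program; its minimum lies at a vertex of the feasible set. List the vertices and price them.
broccoli only: max(239/82, 2.5/1.1) = 2.915 servings → $2.19.
orange only: max(239/97, 2.5/0.4) = 6.25 servings → $3.75.
broccoli + orange with both tight: 1.988 servings and 0.7835 servings → $1.96.
So the least-cost plan costs $1.96.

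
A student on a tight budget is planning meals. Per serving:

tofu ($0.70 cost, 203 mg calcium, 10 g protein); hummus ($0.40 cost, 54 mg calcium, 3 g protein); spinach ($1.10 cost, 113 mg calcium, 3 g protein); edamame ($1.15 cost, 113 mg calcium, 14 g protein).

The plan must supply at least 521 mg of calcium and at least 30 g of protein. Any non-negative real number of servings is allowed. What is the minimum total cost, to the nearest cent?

$2.10

A basic optimal solution has at most two foods positive. Try each food alone and each pair with both targets met exactly.
tofu only: max(521/203, 30/10) = 3 servings → $2.10.
hummus only: max(521/54, 30/3) = 10 servings → $4.00.
spinach only: max(521/113, 30/3) = 10 servings → $11.00.
edamame only: max(521/113, 30/14) = 4.611 servings → $5.30.
tofu + hummus with both targets exact would need a negative amount; discard.
tofu + spinach: intersection lies outside the first quadrant.
tofu + edamame with both tight: 2.28 servings and 0.514 servings → $2.19.
hummus + spinach with both targets exact would need a negative amount; discard.
hummus + edamame with both tight: 9.362 servings and 0.1367 servings → $3.90.
spinach + edamame with both tight: 3.141 servings and 1.47 servings → $5.15.
The minimum over all feasible corners is $2.10.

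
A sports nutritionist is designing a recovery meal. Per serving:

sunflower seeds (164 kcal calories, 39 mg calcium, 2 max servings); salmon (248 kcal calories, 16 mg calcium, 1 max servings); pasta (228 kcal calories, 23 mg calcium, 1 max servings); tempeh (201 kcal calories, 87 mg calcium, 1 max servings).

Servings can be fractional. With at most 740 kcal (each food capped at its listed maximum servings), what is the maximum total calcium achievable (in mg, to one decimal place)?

Calcium per kcal: tempeh 0.4328, sunflower seeds 0.2378, pasta 0.1009, salmon 0.06452.
Take 1 serving of tempeh: uses 201 kcal, +87.0 mg calcium (running total 87.0 mg).
Take 2 servings of sunflower seeds: uses 328 kcal, +78.0 mg calcium (running total 165.0 mg).
Take 0.9254 servings of pasta: uses 211 kcal, +21.3 mg calcium (running total 186.3 mg).
Filling greedily by calcium-per-kcal is optimal for one linear limit, giving 186.3 mg.

186.3 mg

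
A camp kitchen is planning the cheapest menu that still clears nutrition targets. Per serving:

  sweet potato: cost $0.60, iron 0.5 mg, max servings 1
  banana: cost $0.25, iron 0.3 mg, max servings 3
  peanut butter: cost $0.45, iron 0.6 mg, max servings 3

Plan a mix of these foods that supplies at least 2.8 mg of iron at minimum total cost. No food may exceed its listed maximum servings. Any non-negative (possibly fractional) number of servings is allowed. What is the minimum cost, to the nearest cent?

$2.22

Cost per mg of iron: peanut butter $0.7500, banana $0.8333, sweet potato $1.2000.
Take 3 servings of peanut butter: +1.8 mg iron for $1.35 (total $1.35, still need 1.0 mg).
Take 3 servings of banana: +0.9 mg iron for $0.75 (total $2.10, still need 0.1 mg).
Take 0.2 servings of sweet potato: +0.1 mg iron for $0.12 (total $2.22, still need 0.0 mg).
Greedy by cheapest-per-mg is optimal for a single linear constraint, so the minimum cost is $2.22.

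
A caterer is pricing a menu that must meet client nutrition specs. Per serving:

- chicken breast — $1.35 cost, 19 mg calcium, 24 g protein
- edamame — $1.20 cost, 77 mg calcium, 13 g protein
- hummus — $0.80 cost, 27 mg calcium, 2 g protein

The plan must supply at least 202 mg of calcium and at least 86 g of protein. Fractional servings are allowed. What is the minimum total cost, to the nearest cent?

Check every corner: each single food scaled to meet both minima, and each pair solved so both constraints bind.
chicken breast only: max(202/19, 86/24) = 10.63 servings → $14.35.
edamame only: max(202/77, 86/13) = 6.615 servings → $7.94.
hummus only: max(202/27, 86/2) = 43 servings → $34.40.
chicken breast + edamame with both tight: 2.496 servings and 2.007 servings → $5.78.
chicken breast + hummus with both tight: 3.144 servings and 5.269 servings → $8.46.
edamame + hummus: the both-tight solution has a negative serving — not a feasible corner.
So the least-cost plan costs $5.78.

$5.78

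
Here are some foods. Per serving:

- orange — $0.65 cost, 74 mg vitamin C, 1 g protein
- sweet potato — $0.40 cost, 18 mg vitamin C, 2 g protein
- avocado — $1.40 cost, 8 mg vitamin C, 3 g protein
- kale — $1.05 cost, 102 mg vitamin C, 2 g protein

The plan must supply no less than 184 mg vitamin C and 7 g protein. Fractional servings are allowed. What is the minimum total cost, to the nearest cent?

$2.24

For a min-cost LP with two ≥-constraints, a basic feasible solution has at most two positive variables.
orange only: max(184/74, 7/1) = 7 servings → $4.55.
sweet potato only: max(184/18, 7/2) = 10.22 servings → $4.09.
avocado only: max(184/8, 7/3) = 23 servings → $32.20.
kale only: max(184/102, 7/2) = 3.5 servings → $3.67.
orange + sweet potato with both tight: 1.862 servings and 2.569 servings → $2.24.
orange + avocado with both tight: 2.318 servings and 1.561 servings → $3.69.
orange + kale with both targets exact would need a negative amount; discard.
sweet potato + avocado: the both-tight solution has a negative serving — not a feasible corner.
sweet potato + kale with both tight: 2.06 servings and 1.44 servings → $2.34.
avocado + kale with both tight: 1.193 servings and 1.71 servings → $3.47.
So the least-cost plan costs $2.24.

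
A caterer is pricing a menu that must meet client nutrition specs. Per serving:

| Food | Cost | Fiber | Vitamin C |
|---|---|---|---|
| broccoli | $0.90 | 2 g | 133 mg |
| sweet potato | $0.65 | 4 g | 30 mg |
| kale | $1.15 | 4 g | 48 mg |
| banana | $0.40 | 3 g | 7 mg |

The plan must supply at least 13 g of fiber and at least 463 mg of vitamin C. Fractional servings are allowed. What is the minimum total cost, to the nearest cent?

$3.87

Check every corner: each single food scaled to meet both minima, and each pair solved so both constraints bind.
broccoli only: max(13/2, 463/133) = 6.5 servings → $5.85.
sweet potato only: max(13/4, 463/30) = 15.43 servings → $10.03.
kale only: max(13/4, 463/48) = 9.646 servings → $11.09.
banana only: max(13/3, 463/7) = 66.14 servings → $26.46.
broccoli + sweet potato with both tight: 3.097 servings and 1.701 servings → $3.89.
broccoli + kale with both tight: 2.817 servings and 1.842 servings → $4.65.
broccoli + banana with both tight: 3.371 servings and 2.086 servings → $3.87.
sweet potato + kale: intersection lies outside the first quadrant.
sweet potato + banana: the both-tight solution has a negative serving — not a feasible corner.
kale + banana: the both-tight solution has a negative serving — not a feasible corner.
So the least-cost plan costs $3.87.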